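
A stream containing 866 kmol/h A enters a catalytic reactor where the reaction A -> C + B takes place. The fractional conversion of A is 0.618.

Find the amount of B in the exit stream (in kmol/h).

A reacted = 0.618 × 866 = 535.2 kmol/h; ν_A = −1, so ξ = 535.2/1 = 535.2 kmol/h.
Outlet amounts (n = n₀ + ν ξ):
  A: 866 − 1(535.2) = 330.8
  C: 0 + 1(535.2) = 535.2
  B: 0 + 1(535.2) = 535.2

535 kmol/h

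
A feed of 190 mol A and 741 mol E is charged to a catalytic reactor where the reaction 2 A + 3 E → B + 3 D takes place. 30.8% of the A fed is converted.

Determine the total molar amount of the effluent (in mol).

A reacted = 0.308 × 190 = 58.52 mol; ν_A = −2, so ξ = 58.52/2 = 29.26 mol.
Outlet amounts (n = n₀ + ν ξ):
  A: 190 − 2(29.26) = 131.5
  E: 741 − 3(29.26) = 653.2
  B: 0 + 1(29.26) = 29.26
  D: 0 + 3(29.26) = 87.78
Total out = 131.5 + 653.2 + 29.26 + 87.78 = 901.7 mol.

902 mol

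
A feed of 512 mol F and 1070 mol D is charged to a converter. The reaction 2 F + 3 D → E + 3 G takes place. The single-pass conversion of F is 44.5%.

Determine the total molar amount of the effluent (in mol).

F reacted = 0.445 × 512 = 227.8 mol; ν_F = −2, so ξ = 227.8/2 = 113.9 mol.
Outlet amounts (n = n₀ + ν ξ):
  F: 512 − 2(113.9) = 284.2
  D: 1070 − 3(113.9) = 728.2
  E: 0 + 1(113.9) = 113.9
  G: 0 + 3(113.9) = 341.8
Total out = 284.2 + 728.2 + 113.9 + 341.8 = 1468 mol.

1470 mol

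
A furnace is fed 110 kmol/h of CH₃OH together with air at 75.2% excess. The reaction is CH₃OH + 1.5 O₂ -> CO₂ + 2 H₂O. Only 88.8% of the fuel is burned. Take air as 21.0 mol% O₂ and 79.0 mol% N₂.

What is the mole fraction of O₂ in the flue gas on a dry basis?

Stoichiometric O₂ = 1.5 × 110 = 165 kmol/h; O₂ fed = 165 × 1.752 = 289.1 kmol/h.
N₂ fed = 289.1 × 79/21 = 1087 kmol/h.
Fuel reacted = 0.888 × 110 → ξ = 97.68 kmol/h.
Outlet (n = n₀ + ν ξ):
  CH₃OH: 110 − 1(97.68) = 12.32
  O₂: 289.1 − 1.5(97.68) = 142.6
  N₂: 1087 (inert)
  CO₂: 0 + 1(97.68) = 97.68
  H₂O: 0 + 2(97.68) = 195.4
Dry total = 1340 kmol/h; y_O₂ (dry) = 142.6 / 1340 = 0.1064.

0.106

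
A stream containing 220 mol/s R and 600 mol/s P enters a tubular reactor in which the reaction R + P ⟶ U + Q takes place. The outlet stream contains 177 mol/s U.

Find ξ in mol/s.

For U: n = n₀ + 1ξ → 177 = 0 + 1ξ, giving ξ = 177 mol/s.
Outlet amounts (n = n₀ + ν ξ):
  R: 220 − 1(177) = 43
  P: 600 − 1(177) = 423
  U: 0 + 1(177) = 177
  Q: 0 + 1(177) = 177

ξ = 177 mol/s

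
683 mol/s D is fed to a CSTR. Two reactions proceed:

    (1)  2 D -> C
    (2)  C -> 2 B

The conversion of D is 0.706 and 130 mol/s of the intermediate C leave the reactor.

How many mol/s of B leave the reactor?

222 mol/s

Conversion of D: D consumed = 2ξ₁ = 0.706 × 683 → ξ₁ = 241.1 mol/s.
C balance: n_C = 0 + 1ξ₁ − 1ξ₂ = 130 → ξ₂ = (1·241.1 − 130)/1 = 111.1 mol/s.
Outlet amounts (n = n₀ + Σ ν·ξ):
  D: 683 − 2(241.1) = 200.8
  C: 0 + 1(241.1) − 1(111.1) = 130
  B: 0 + 2(111.1) = 222.2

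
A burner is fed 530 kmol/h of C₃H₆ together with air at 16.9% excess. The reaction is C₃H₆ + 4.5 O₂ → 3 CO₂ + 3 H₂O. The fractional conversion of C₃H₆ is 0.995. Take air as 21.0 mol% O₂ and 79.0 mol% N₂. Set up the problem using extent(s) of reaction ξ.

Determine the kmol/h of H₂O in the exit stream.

1580 kmol/h

Stoichiometric O₂ = 4.5 × 530 = 2385 kmol/h; O₂ fed = 2385 × 1.169 = 2788 kmol/h.
N₂ fed = 2788 × 79/21 = 10490 kmol/h.
Fuel reacted = 0.995 × 530 → ξ = 527.4 kmol/h.
Outlet (n = n₀ + ν ξ):
  C₃H₆: 530 − 1(527.4) = 2.65
  O₂: 2788 − 4.5(527.4) = 415
  N₂: 10490 (inert)
  CO₂: 0 + 3(527.4) = 1582
  H₂O: 0 + 3(527.4) = 1582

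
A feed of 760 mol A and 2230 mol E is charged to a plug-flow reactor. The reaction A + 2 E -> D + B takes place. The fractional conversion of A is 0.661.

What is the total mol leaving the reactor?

A reacted = 0.661 × 760 = 502.4 mol; ν_A = −1, so ξ = 502.4/1 = 502.4 mol.
Outlet amounts (n = n₀ + ν ξ):
  A: 760 − 1(502.4) = 257.6
  E: 2230 − 2(502.4) = 1225
  D: 0 + 1(502.4) = 502.4
  B: 0 + 1(502.4) = 502.4
Total out = 257.6 + 1225 + 502.4 + 502.4 = 2488 mol.

2490 mol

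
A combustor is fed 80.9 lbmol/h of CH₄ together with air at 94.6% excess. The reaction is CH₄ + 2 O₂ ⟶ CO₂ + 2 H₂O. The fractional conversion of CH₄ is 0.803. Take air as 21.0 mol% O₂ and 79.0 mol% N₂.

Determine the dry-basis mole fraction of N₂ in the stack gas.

Stoichiometric O₂ = 2 × 80.9 = 161.8 lbmol/h; O₂ fed = 161.8 × 1.946 = 314.9 lbmol/h.
N₂ fed = 314.9 × 79/21 = 1184 lbmol/h.
Fuel reacted = 0.803 × 80.9 → ξ = 64.96 lbmol/h.
Outlet (n = n₀ + ν ξ):
  CH₄: 80.9 − 1(64.96) = 15.94
  O₂: 314.9 − 2(64.96) = 184.9
  N₂: 1184 (inert)
  CO₂: 0 + 1(64.96) = 64.96
  H₂O: 0 + 2(64.96) = 129.9
Dry total = 1450 lbmol/h; y_N₂ (dry) = 1184 / 1450 = 0.8167.

0.817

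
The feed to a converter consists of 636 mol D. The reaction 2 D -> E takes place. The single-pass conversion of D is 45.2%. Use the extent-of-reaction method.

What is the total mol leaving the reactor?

D reacted = 0.452 × 636 = 287.5 mol; ν_D = −2, so ξ = 287.5/2 = 143.7 mol.
Outlet amounts (n = n₀ + ν ξ):
  D: 636 − 2(143.7) = 348.5
  E: 0 + 1(143.7) = 143.7
Total out = 348.5 + 143.7 = 492.3 mol.

492 mol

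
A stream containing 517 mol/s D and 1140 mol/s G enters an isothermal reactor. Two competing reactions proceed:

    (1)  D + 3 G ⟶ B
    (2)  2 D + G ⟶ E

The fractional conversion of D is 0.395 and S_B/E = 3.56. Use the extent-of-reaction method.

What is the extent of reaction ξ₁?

ξ₁ = 131 mol/s

Conversion of D: D consumed = 0.395 × 517 = 204.2 mol/s = 1ξ₁ + 2ξ₂.
Selectivity: 1ξ₁ / (1ξ₂) = 3.56 → ξ₁ = 3.56 ξ₂.
Substitute: (1·3.56 + 2) ξ₂ = 204.2 → ξ₂ = 36.73 mol/s, ξ₁ = 130.8 mol/s.
Outlet amounts (n = n₀ + Σ ν·ξ):
  D: 517 − 1(130.8) − 2(36.73) = 312.8
  G: 1140 − 3(130.8) − 1(36.73) = 711
  B: 0 + 1(130.8) = 130.8
  E: 0 + 1(36.73) = 36.73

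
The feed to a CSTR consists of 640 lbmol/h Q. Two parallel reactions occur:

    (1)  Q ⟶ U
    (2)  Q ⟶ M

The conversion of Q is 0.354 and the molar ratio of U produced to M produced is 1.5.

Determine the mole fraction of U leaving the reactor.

0.212

Conversion of Q: Q consumed = 0.354 × 640 = 226.6 lbmol/h = 1ξ₁ + 1ξ₂.
Selectivity: 1ξ₁ / (1ξ₂) = 1.5 → ξ₁ = 1.5 ξ₂.
Substitute: (1·1.5 + 1) ξ₂ = 226.6 → ξ₂ = 90.62 lbmol/h, ξ₁ = 135.9 lbmol/h.
Outlet amounts (n = n₀ + Σ ν·ξ):
  Q: 640 − 1(135.9) − 1(90.62) = 413.4
  U: 0 + 1(135.9) = 135.9
  M: 0 + 1(90.62) = 90.62
Total out = 640 lbmol/h; y_U = 135.9 / 640 = 0.2124.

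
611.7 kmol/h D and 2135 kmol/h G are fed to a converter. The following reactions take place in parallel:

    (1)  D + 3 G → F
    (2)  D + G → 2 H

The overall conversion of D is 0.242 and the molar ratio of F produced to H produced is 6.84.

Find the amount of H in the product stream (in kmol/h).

20.2 kmol/h

Conversion of D: D consumed = 0.242 × 611.7 = 148 kmol/h = 1ξ₁ + 1ξ₂.
Selectivity: 1ξ₁ / (2ξ₂) = 6.84 → ξ₁ = 13.68 ξ₂.
Substitute: (1·13.68 + 1) ξ₂ = 148 → ξ₂ = 10.08 kmol/h, ξ₁ = 137.9 kmol/h.
Outlet amounts (n = n₀ + Σ ν·ξ):
  D: 611.7 − 1(137.9) − 1(10.08) = 463.7
  G: 2135 − 3(137.9) − 1(10.08) = 1711
  F: 0 + 1(137.9) = 137.9
  H: 0 + 2(10.08) = 20.17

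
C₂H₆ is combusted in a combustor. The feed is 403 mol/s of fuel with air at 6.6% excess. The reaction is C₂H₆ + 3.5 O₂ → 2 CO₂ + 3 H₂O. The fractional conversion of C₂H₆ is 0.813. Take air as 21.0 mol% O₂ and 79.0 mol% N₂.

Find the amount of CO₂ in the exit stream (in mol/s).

655 mol/s

Stoichiometric O₂ = 3.5 × 403 = 1410 mol/s; O₂ fed = 1410 × 1.066 = 1504 mol/s.
N₂ fed = 1504 × 79/21 = 5656 mol/s.
Fuel reacted = 0.813 × 403 → ξ = 327.6 mol/s.
Outlet (n = n₀ + ν ξ):
  C₂H₆: 403 − 1(327.6) = 75.36
  O₂: 1504 − 3.5(327.6) = 356.9
  N₂: 5656 (inert)
  CO₂: 0 + 2(327.6) = 655.3
  H₂O: 0 + 3(327.6) = 982.9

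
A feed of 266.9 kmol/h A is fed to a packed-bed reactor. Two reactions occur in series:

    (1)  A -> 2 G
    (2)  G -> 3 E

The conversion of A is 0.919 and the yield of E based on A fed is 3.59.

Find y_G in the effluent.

0.149

Conversion of A: A consumed = 1ξ₁ = 0.919 × 266.9 → ξ₁ = 245.3 kmol/h.
Yield of E: 3ξ₂ / 266.9 = 3.59 → ξ₂ = 319.4 kmol/h.
Outlet amounts (n = n₀ + Σ ν·ξ):
  A: 266.9 − 1(245.3) = 21.62
  G: 0 + 2(245.3) − 1(319.4) = 171.2
  E: 0 + 3(319.4) = 958.2
Total out = 1151 kmol/h; y_G = 171.2 / 1151 = 0.1487.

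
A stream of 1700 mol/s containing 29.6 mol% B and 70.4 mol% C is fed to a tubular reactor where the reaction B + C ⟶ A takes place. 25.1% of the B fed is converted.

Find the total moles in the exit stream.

1570 mol/s

B reacted = 0.251 × 503.2 = 126.3 mol/s; ν_B = −1, so ξ = 126.3/1 = 126.3 mol/s.
Outlet amounts (n = n₀ + ν ξ):
  B: 503.2 − 1(126.3) = 376.9
  C: 1197 − 1(126.3) = 1070
  A: 0 + 1(126.3) = 126.3
Total out = 376.9 + 1070 + 126.3 = 1574 mol/s.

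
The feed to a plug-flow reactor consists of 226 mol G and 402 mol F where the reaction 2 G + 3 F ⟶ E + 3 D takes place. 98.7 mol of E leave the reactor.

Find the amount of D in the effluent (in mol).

For E: n = n₀ + 1ξ → 98.7 = 0 + 1ξ, giving ξ = 98.7 mol.
Outlet amounts (n = n₀ + ν ξ):
  G: 226 − 2(98.7) = 28.6
  F: 402 − 3(98.7) = 105.9
  E: 0 + 1(98.7) = 98.7
  D: 0 + 3(98.7) = 296.1

296 mol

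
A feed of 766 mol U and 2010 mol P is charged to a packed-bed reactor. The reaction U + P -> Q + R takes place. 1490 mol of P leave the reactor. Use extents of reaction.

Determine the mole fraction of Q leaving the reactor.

For P: n = n₀ − 1ξ → 1490 = 2010 − 1ξ, giving ξ = 520 mol.
Outlet amounts (n = n₀ + ν ξ):
  U: 766 − 1(520) = 246
  P: 2010 − 1(520) = 1490
  Q: 0 + 1(520) = 520
  R: 0 + 1(520) = 520
Total out = 2776 mol; y_Q = 520 / 2776 = 0.1873.

0.187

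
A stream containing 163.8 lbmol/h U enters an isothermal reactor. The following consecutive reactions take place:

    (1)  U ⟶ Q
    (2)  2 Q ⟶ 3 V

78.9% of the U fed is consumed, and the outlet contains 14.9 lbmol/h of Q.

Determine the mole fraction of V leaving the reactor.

Conversion of U: U consumed = 1ξ₁ = 0.789 × 163.8 → ξ₁ = 129.2 lbmol/h.
Q balance: n_Q = 0 + 1ξ₁ − 2ξ₂ = 14.9 → ξ₂ = (1·129.2 − 14.9)/2 = 57.17 lbmol/h.
Outlet amounts (n = n₀ + Σ ν·ξ):
  U: 163.8 − 1(129.2) = 34.56
  Q: 0 + 1(129.2) − 2(57.17) = 14.9
  V: 0 + 3(57.17) = 171.5
Total out = 221 lbmol/h; y_V = 171.5 / 221 = 0.7762.

0.776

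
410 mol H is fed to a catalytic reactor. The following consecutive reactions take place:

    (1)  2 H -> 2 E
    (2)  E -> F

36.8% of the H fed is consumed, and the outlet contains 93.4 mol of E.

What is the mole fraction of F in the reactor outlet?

0.14

Conversion of H: H consumed = 2ξ₁ = 0.368 × 410 → ξ₁ = 75.44 mol.
E balance: n_E = 0 + 2ξ₁ − 1ξ₂ = 93.4 → ξ₂ = (2·75.44 − 93.4)/1 = 57.48 mol.
Outlet amounts (n = n₀ + Σ ν·ξ):
  H: 410 − 2(75.44) = 259.1
  E: 0 + 2(75.44) − 1(57.48) = 93.4
  F: 0 + 1(57.48) = 57.48
Total out = 410 mol; y_F = 57.48 / 410 = 0.1402.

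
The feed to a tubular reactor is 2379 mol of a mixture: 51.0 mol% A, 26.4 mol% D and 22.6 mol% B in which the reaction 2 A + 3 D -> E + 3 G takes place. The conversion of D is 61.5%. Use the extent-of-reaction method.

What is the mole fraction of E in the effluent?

D reacted = 0.615 × 628.1 = 386.3 mol; ν_D = −3, so ξ = 386.3/3 = 128.8 mol.
Outlet amounts (n = n₀ + ν ξ):
  A: 1213 − 2(128.8) = 955.8
  D: 628.1 − 3(128.8) = 241.8
  E: 0 + 1(128.8) = 128.8
  G: 0 + 3(128.8) = 386.3
  B: 537.7 (inert)
Total out = 2250 mol; y_E = 128.8 / 2250 = 0.05722.

0.0572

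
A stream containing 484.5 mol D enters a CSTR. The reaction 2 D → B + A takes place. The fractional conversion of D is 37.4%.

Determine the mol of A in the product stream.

90.6 mol

D reacted = 0.374 × 484.5 = 181.2 mol; ν_D = −2, so ξ = 181.2/2 = 90.6 mol.
Outlet amounts (n = n₀ + ν ξ):
  D: 484.5 − 2(90.6) = 303.3
  B: 0 + 1(90.6) = 90.6
  A: 0 + 1(90.6) = 90.6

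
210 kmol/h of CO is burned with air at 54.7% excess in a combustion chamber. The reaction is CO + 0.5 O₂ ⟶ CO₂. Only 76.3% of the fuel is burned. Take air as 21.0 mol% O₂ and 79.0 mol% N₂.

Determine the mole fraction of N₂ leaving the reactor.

Stoichiometric O₂ = 0.5 × 210 = 105 kmol/h; O₂ fed = 105 × 1.547 = 162.4 kmol/h.
N₂ fed = 162.4 × 79/21 = 611.1 kmol/h.
Fuel reacted = 0.763 × 210 → ξ = 160.2 kmol/h.
Outlet (n = n₀ + ν ξ):
  CO: 210 − 1(160.2) = 49.77
  O₂: 162.4 − 0.5(160.2) = 82.32
  N₂: 611.1 (inert)
  CO₂: 0 + 1(160.2) = 160.2
Total out = 903.4 kmol/h; y_N₂ = 611.1 / 903.4 = 0.6764.

0.676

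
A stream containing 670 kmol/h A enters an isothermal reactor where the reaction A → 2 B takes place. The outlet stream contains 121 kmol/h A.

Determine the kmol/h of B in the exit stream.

For A: n = n₀ − 1ξ → 121 = 670 − 1ξ, giving ξ = 549 kmol/h.
Outlet amounts (n = n₀ + ν ξ):
  A: 670 − 1(549) = 121
  B: 0 + 2(549) = 1098

1100 kmol/h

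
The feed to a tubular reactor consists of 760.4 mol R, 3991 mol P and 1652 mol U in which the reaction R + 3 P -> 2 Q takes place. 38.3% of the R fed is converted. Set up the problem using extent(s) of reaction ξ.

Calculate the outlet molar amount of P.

3120 mol

R reacted = 0.383 × 760.4 = 291.2 mol; ν_R = −1, so ξ = 291.2/1 = 291.2 mol.
Outlet amounts (n = n₀ + ν ξ):
  R: 760.4 − 1(291.2) = 469.2
  P: 3991 − 3(291.2) = 3117
  Q: 0 + 2(291.2) = 582.5
  U: 1652 (inert)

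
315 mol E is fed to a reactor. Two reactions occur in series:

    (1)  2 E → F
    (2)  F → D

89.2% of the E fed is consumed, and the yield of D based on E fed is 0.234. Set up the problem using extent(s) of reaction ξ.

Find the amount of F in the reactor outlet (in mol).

66.8 mol

Conversion of E: E consumed = 2ξ₁ = 0.892 × 315 → ξ₁ = 140.5 mol.
Yield of D: 1ξ₂ / 315 = 0.234 → ξ₂ = 73.71 mol.
Outlet amounts (n = n₀ + Σ ν·ξ):
  E: 315 − 2(140.5) = 34.02
  F: 0 + 1(140.5) − 1(73.71) = 66.78
  D: 0 + 1(73.71) = 73.71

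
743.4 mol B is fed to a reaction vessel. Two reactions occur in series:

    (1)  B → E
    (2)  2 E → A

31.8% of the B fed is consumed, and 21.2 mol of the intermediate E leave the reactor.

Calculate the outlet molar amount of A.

108 mol

Conversion of B: B consumed = 1ξ₁ = 0.318 × 743.4 → ξ₁ = 236.4 mol.
E balance: n_E = 0 + 1ξ₁ − 2ξ₂ = 21.2 → ξ₂ = (1·236.4 − 21.2)/2 = 107.6 mol.
Outlet amounts (n = n₀ + Σ ν·ξ):
  B: 743.4 − 1(236.4) = 507
  E: 0 + 1(236.4) − 2(107.6) = 21.2
  A: 0 + 1(107.6) = 107.6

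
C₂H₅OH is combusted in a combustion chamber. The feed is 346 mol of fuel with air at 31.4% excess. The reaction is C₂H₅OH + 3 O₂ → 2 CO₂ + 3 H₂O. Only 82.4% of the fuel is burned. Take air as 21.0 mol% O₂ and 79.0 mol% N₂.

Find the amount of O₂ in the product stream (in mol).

509 mol

Stoichiometric O₂ = 3 × 346 = 1038 mol; O₂ fed = 1038 × 1.314 = 1364 mol.
N₂ fed = 1364 × 79/21 = 5131 mol.
Fuel reacted = 0.824 × 346 → ξ = 285.1 mol.
Outlet (n = n₀ + ν ξ):
  C₂H₅OH: 346 − 1(285.1) = 60.9
  O₂: 1364 − 3(285.1) = 508.6
  N₂: 5131 (inert)
  CO₂: 0 + 2(285.1) = 570.2
  H₂O: 0 + 3(285.1) = 855.3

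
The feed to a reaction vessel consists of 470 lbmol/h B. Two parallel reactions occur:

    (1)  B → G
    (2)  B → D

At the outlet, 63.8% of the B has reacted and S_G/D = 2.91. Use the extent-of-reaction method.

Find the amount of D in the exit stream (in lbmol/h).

76.7 lbmol/h

Conversion of B: B consumed = 0.638 × 470 = 299.9 lbmol/h = 1ξ₁ + 1ξ₂.
Selectivity: 1ξ₁ / (1ξ₂) = 2.91 → ξ₁ = 2.91 ξ₂.
Substitute: (1·2.91 + 1) ξ₂ = 299.9 → ξ₂ = 76.69 lbmol/h, ξ₁ = 223.2 lbmol/h.
Outlet amounts (n = n₀ + Σ ν·ξ):
  B: 470 − 1(223.2) − 1(76.69) = 170.1
  G: 0 + 1(223.2) = 223.2
  D: 0 + 1(76.69) = 76.69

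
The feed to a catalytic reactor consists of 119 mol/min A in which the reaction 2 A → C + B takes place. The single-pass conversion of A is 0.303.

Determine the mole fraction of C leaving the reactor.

0.151

A reacted = 0.303 × 119 = 36.06 mol/min; ν_A = −2, so ξ = 36.06/2 = 18.03 mol/min.
Outlet amounts (n = n₀ + ν ξ):
  A: 119 − 2(18.03) = 82.94
  C: 0 + 1(18.03) = 18.03
  B: 0 + 1(18.03) = 18.03
Total out = 119 mol/min; y_C = 18.03 / 119 = 0.1515.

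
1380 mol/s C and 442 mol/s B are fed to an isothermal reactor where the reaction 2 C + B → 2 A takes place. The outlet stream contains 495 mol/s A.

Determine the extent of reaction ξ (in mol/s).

ξ = 248 mol/s

For A: n = n₀ + 2ξ → 495 = 0 + 2ξ, giving ξ = 247.5 mol/s.
Outlet amounts (n = n₀ + ν ξ):
  C: 1380 − 2(247.5) = 885
  B: 442 − 1(247.5) = 194.5
  A: 0 + 2(247.5) = 495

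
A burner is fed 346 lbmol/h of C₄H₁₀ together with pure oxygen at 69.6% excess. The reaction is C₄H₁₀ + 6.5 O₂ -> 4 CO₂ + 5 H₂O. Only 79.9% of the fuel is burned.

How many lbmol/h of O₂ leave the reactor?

Stoichiometric O₂ = 6.5 × 346 = 2249 lbmol/h; O₂ fed = 2249 × 1.696 = 3814 lbmol/h.
Fuel reacted = 0.799 × 346 → ξ = 276.5 lbmol/h.
Outlet (n = n₀ + ν ξ):
  C₄H₁₀: 346 − 1(276.5) = 69.55
  O₂: 3814 − 6.5(276.5) = 2017
  CO₂: 0 + 4(276.5) = 1106
  H₂O: 0 + 5(276.5) = 1382

2020 lbmol/h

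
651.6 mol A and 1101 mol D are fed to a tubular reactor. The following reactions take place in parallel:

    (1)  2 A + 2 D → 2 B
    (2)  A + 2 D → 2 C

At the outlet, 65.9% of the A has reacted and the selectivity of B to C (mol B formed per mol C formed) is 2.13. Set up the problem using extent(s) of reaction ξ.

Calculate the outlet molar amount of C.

Conversion of A: A consumed = 0.659 × 651.6 = 429.4 mol = 2ξ₁ + 1ξ₂.
Selectivity: 2ξ₁ / (2ξ₂) = 2.13 → ξ₁ = 2.13 ξ₂.
Substitute: (2·2.13 + 1) ξ₂ = 429.4 → ξ₂ = 81.64 mol, ξ₁ = 173.9 mol.
Outlet amounts (n = n₀ + Σ ν·ξ):
  A: 651.6 − 2(173.9) − 1(81.64) = 222.2
  D: 1101 − 2(173.9) − 2(81.64) = 590
  B: 0 + 2(173.9) = 347.8
  C: 0 + 2(81.64) = 163.3

163 mol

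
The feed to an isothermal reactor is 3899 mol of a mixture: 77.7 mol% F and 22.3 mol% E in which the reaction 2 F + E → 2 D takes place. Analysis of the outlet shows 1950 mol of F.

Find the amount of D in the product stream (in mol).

For F: n = n₀ − 2ξ → 1950 = 3030 − 2ξ, giving ξ = 539.8 mol.
Outlet amounts (n = n₀ + ν ξ):
  F: 3030 − 2(539.8) = 1950
  E: 869.5 − 1(539.8) = 329.7
  D: 0 + 2(539.8) = 1080

1080 mol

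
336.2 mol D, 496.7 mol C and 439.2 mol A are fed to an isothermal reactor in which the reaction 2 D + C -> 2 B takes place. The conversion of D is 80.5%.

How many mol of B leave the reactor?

271 mol

D reacted = 0.805 × 336.2 = 270.6 mol; ν_D = −2, so ξ = 270.6/2 = 135.3 mol.
Outlet amounts (n = n₀ + ν ξ):
  D: 336.2 − 2(135.3) = 65.56
  C: 496.7 − 1(135.3) = 361.4
  B: 0 + 2(135.3) = 270.6
  A: 439.2 (inert)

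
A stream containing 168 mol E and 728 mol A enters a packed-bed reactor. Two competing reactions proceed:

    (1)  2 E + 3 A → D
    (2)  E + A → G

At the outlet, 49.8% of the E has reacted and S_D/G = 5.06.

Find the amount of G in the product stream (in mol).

Conversion of E: E consumed = 0.498 × 168 = 83.66 mol = 2ξ₁ + 1ξ₂.
Selectivity: 1ξ₁ / (1ξ₂) = 5.06 → ξ₁ = 5.06 ξ₂.
Substitute: (2·5.06 + 1) ξ₂ = 83.66 → ξ₂ = 7.524 mol, ξ₁ = 38.07 mol.
Outlet amounts (n = n₀ + Σ ν·ξ):
  E: 168 − 2(38.07) − 1(7.524) = 84.34
  A: 728 − 3(38.07) − 1(7.524) = 606.3
  D: 0 + 1(38.07) = 38.07
  G: 0 + 1(7.524) = 7.524

7.52 mol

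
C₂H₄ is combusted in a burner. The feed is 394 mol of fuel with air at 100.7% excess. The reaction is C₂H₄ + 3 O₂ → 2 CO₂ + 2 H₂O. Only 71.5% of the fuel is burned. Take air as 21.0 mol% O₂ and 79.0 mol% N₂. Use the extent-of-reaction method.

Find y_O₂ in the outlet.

Stoichiometric O₂ = 3 × 394 = 1182 mol; O₂ fed = 1182 × 2.007 = 2372 mol.
N₂ fed = 2372 × 79/21 = 8924 mol.
Fuel reacted = 0.715 × 394 → ξ = 281.7 mol.
Outlet (n = n₀ + ν ξ):
  C₂H₄: 394 − 1(281.7) = 112.3
  O₂: 2372 − 3(281.7) = 1527
  N₂: 8924 (inert)
  CO₂: 0 + 2(281.7) = 563.4
  H₂O: 0 + 2(281.7) = 563.4
Total out = 11690 mol; y_O₂ = 1527 / 11690 = 0.1306.

0.131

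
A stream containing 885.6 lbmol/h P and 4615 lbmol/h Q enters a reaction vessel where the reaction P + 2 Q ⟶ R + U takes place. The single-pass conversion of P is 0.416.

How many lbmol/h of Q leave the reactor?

3880 lbmol/h

P reacted = 0.416 × 885.6 = 368.4 lbmol/h; ν_P = −1, so ξ = 368.4/1 = 368.4 lbmol/h.
Outlet amounts (n = n₀ + ν ξ):
  P: 885.6 − 1(368.4) = 517.2
  Q: 4615 − 2(368.4) = 3878
  R: 0 + 1(368.4) = 368.4
  U: 0 + 1(368.4) = 368.4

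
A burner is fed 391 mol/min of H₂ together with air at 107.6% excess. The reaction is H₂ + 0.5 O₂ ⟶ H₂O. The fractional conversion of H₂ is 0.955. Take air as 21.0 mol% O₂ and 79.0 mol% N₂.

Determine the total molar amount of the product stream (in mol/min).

Stoichiometric O₂ = 0.5 × 391 = 195.5 mol/min; O₂ fed = 195.5 × 2.076 = 405.9 mol/min.
N₂ fed = 405.9 × 79/21 = 1527 mol/min.
Fuel reacted = 0.955 × 391 → ξ = 373.4 mol/min.
Outlet (n = n₀ + ν ξ):
  H₂: 391 − 1(373.4) = 17.6
  O₂: 405.9 − 0.5(373.4) = 219.2
  N₂: 1527 (inert)
  H₂O: 0 + 1(373.4) = 373.4
Total out = 17.6 + 219.2 + 1527 + 373.4 = 2137 mol/min.

2140 mol/min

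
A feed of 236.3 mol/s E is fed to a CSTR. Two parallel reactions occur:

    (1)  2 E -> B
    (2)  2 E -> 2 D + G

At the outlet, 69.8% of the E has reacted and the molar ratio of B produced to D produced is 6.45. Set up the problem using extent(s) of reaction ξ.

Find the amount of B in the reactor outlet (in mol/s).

76.5 mol/s

Conversion of E: E consumed = 0.698 × 236.3 = 164.9 mol/s = 2ξ₁ + 2ξ₂.
Selectivity: 1ξ₁ / (2ξ₂) = 6.45 → ξ₁ = 12.9 ξ₂.
Substitute: (2·12.9 + 2) ξ₂ = 164.9 → ξ₂ = 5.933 mol/s, ξ₁ = 76.54 mol/s.
Outlet amounts (n = n₀ + Σ ν·ξ):
  E: 236.3 − 2(76.54) − 2(5.933) = 71.36
  B: 0 + 1(76.54) = 76.54
  D: 0 + 2(5.933) = 11.87
  G: 0 + 1(5.933) = 5.933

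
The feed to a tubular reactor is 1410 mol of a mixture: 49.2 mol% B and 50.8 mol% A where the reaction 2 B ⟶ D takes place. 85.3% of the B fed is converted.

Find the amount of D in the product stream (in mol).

B reacted = 0.853 × 693.7 = 591.7 mol; ν_B = −2, so ξ = 591.7/2 = 295.9 mol.
Outlet amounts (n = n₀ + ν ξ):
  B: 693.7 − 2(295.9) = 102
  D: 0 + 1(295.9) = 295.9
  A: 716.3 (inert)

296 mol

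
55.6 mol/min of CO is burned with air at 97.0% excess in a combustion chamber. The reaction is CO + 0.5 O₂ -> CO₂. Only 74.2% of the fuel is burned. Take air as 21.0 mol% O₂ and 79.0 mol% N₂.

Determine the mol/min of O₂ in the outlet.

34.1 mol/min

Stoichiometric O₂ = 0.5 × 55.6 = 27.8 mol/min; O₂ fed = 27.8 × 1.970 = 54.77 mol/min.
N₂ fed = 54.77 × 79/21 = 206 mol/min.
Fuel reacted = 0.742 × 55.6 → ξ = 41.26 mol/min.
Outlet (n = n₀ + ν ξ):
  CO: 55.6 − 1(41.26) = 14.34
  O₂: 54.77 − 0.5(41.26) = 34.14
  N₂: 206 (inert)
  CO₂: 0 + 1(41.26) = 41.26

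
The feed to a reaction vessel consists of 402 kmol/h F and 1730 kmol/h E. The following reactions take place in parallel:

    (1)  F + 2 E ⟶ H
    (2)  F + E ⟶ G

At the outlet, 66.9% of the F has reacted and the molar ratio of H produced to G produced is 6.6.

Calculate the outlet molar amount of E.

1230 kmol/h

Conversion of F: F consumed = 0.669 × 402 = 268.9 kmol/h = 1ξ₁ + 1ξ₂.
Selectivity: 1ξ₁ / (1ξ₂) = 6.6 → ξ₁ = 6.6 ξ₂.
Substitute: (1·6.6 + 1) ξ₂ = 268.9 → ξ₂ = 35.39 kmol/h, ξ₁ = 233.6 kmol/h.
Outlet amounts (n = n₀ + Σ ν·ξ):
  F: 402 − 1(233.6) − 1(35.39) = 133.1
  E: 1730 − 2(233.6) − 1(35.39) = 1228
  H: 0 + 1(233.6) = 233.6
  G: 0 + 1(35.39) = 35.39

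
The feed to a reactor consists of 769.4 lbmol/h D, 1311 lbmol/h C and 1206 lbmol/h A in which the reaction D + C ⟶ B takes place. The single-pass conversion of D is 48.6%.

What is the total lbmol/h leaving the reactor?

D reacted = 0.486 × 769.4 = 373.9 lbmol/h; ν_D = −1, so ξ = 373.9/1 = 373.9 lbmol/h.
Outlet amounts (n = n₀ + ν ξ):
  D: 769.4 − 1(373.9) = 395.5
  C: 1311 − 1(373.9) = 937.1
  B: 0 + 1(373.9) = 373.9
  A: 1206 (inert)
Total out = 395.5 + 937.1 + 373.9 + 1206 = 2912 lbmol/h.

2910 lbmol/h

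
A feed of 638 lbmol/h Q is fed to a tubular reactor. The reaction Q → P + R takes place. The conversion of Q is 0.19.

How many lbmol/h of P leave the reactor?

121 lbmol/h

Q reacted = 0.19 × 638 = 121.2 lbmol/h; ν_Q = −1, so ξ = 121.2/1 = 121.2 lbmol/h.
Outlet amounts (n = n₀ + ν ξ):
  Q: 638 − 1(121.2) = 516.8
  P: 0 + 1(121.2) = 121.2
  R: 0 + 1(121.2) = 121.2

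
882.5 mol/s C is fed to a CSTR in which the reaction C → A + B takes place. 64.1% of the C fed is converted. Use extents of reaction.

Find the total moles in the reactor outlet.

1450 mol/s

C reacted = 0.641 × 882.5 = 565.7 mol/s; ν_C = −1, so ξ = 565.7/1 = 565.7 mol/s.
Outlet amounts (n = n₀ + ν ξ):
  C: 882.5 − 1(565.7) = 316.8
  A: 0 + 1(565.7) = 565.7
  B: 0 + 1(565.7) = 565.7
Total out = 316.8 + 565.7 + 565.7 = 1448 mol/s.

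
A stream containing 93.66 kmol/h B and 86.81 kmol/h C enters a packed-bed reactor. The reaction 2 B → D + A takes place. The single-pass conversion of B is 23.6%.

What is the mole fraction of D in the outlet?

0.0612

B reacted = 0.236 × 93.66 = 22.1 kmol/h; ν_B = −2, so ξ = 22.1/2 = 11.05 kmol/h.
Outlet amounts (n = n₀ + ν ξ):
  B: 93.66 − 2(11.05) = 71.56
  D: 0 + 1(11.05) = 11.05
  A: 0 + 1(11.05) = 11.05
  C: 86.81 (inert)
Total out = 180.5 kmol/h; y_D = 11.05 / 180.5 = 0.06124.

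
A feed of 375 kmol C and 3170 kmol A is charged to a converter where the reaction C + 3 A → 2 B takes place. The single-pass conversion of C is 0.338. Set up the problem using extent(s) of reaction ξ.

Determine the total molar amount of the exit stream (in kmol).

3290 kmol

C reacted = 0.338 × 375 = 126.8 kmol; ν_C = −1, so ξ = 126.8/1 = 126.8 kmol.
Outlet amounts (n = n₀ + ν ξ):
  C: 375 − 1(126.8) = 248.2
  A: 3170 − 3(126.8) = 2790
  B: 0 + 2(126.8) = 253.5
Total out = 248.2 + 2790 + 253.5 = 3292 kmol.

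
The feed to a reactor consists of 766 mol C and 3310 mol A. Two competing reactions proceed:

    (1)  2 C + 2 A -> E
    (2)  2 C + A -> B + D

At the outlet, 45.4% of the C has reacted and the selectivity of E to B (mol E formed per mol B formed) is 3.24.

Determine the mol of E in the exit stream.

Conversion of C: C consumed = 0.454 × 766 = 347.8 mol = 2ξ₁ + 2ξ₂.
Selectivity: 1ξ₁ / (1ξ₂) = 3.24 → ξ₁ = 3.24 ξ₂.
Substitute: (2·3.24 + 2) ξ₂ = 347.8 → ξ₂ = 41.01 mol, ξ₁ = 132.9 mol.
Outlet amounts (n = n₀ + Σ ν·ξ):
  C: 766 − 2(132.9) − 2(41.01) = 418.2
  A: 3310 − 2(132.9) − 1(41.01) = 3003
  E: 0 + 1(132.9) = 132.9
  B: 0 + 1(41.01) = 41.01
  D: 0 + 1(41.01) = 41.01

133 mol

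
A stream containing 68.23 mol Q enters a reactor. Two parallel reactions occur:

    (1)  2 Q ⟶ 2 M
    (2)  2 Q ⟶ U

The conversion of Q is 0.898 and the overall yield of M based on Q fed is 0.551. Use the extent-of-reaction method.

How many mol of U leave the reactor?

11.8 mol

Yield of M: 2ξ₁ / 68.23 = 0.551 → ξ₁ = 18.8 mol.
Conversion of Q: 2ξ₁ + 2ξ₂ = 0.898 × 68.23 = 61.27 → ξ₂ = 11.84 mol.
Outlet amounts (n = n₀ + Σ ν·ξ):
  Q: 68.23 − 2(18.8) − 2(11.84) = 6.959
  M: 0 + 2(18.8) = 37.59
  U: 0 + 1(11.84) = 11.84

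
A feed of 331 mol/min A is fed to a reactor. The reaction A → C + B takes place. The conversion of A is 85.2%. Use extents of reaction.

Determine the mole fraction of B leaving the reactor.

A reacted = 0.852 × 331 = 282 mol/min; ν_A = −1, so ξ = 282/1 = 282 mol/min.
Outlet amounts (n = n₀ + ν ξ):
  A: 331 − 1(282) = 48.99
  C: 0 + 1(282) = 282
  B: 0 + 1(282) = 282
Total out = 613 mol/min; y_B = 282 / 613 = 0.46.

0.46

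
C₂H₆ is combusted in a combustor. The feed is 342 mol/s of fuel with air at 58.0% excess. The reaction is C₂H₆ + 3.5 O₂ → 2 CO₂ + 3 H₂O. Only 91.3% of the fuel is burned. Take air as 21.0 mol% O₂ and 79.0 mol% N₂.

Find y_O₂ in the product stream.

0.084

Stoichiometric O₂ = 3.5 × 342 = 1197 mol/s; O₂ fed = 1197 × 1.580 = 1891 mol/s.
N₂ fed = 1891 × 79/21 = 7115 mol/s.
Fuel reacted = 0.913 × 342 → ξ = 312.2 mol/s.
Outlet (n = n₀ + ν ξ):
  C₂H₆: 342 − 1(312.2) = 29.75
  O₂: 1891 − 3.5(312.2) = 798.4
  N₂: 7115 (inert)
  CO₂: 0 + 2(312.2) = 624.5
  H₂O: 0 + 3(312.2) = 936.7
Total out = 9504 mol/s; y_O₂ = 798.4 / 9504 = 0.08401.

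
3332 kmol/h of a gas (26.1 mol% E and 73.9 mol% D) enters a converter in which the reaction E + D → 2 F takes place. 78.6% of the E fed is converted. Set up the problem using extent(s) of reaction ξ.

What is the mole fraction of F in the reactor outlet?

0.41

E reacted = 0.786 × 869.7 = 683.5 kmol/h; ν_E = −1, so ξ = 683.5/1 = 683.5 kmol/h.
Outlet amounts (n = n₀ + ν ξ):
  E: 869.7 − 1(683.5) = 186.1
  D: 2462 − 1(683.5) = 1779
  F: 0 + 2(683.5) = 1367
Total out = 3332 kmol/h; y_F = 1367 / 3332 = 0.4103.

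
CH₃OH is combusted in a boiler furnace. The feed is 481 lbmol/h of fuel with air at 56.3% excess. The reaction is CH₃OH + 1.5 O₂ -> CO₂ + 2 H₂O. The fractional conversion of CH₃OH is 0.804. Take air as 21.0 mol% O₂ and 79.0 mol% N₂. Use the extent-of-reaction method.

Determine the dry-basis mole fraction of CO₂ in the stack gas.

Stoichiometric O₂ = 1.5 × 481 = 721.5 lbmol/h; O₂ fed = 721.5 × 1.563 = 1128 lbmol/h.
N₂ fed = 1128 × 79/21 = 4242 lbmol/h.
Fuel reacted = 0.804 × 481 → ξ = 386.7 lbmol/h.
Outlet (n = n₀ + ν ξ):
  CH₃OH: 481 − 1(386.7) = 94.28
  O₂: 1128 − 1.5(386.7) = 547.6
  N₂: 4242 (inert)
  CO₂: 0 + 1(386.7) = 386.7
  H₂O: 0 + 2(386.7) = 773.4
Dry total = 5271 lbmol/h; y_CO₂ (dry) = 386.7 / 5271 = 0.07337.

0.0734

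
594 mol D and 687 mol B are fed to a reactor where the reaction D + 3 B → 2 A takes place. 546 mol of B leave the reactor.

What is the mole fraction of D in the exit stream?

For B: n = n₀ − 3ξ → 546 = 687 − 3ξ, giving ξ = 47 mol.
Outlet amounts (n = n₀ + ν ξ):
  D: 594 − 1(47) = 547
  B: 687 − 3(47) = 546
  A: 0 + 2(47) = 94
Total out = 1187 mol; y_D = 547 / 1187 = 0.4608.

0.461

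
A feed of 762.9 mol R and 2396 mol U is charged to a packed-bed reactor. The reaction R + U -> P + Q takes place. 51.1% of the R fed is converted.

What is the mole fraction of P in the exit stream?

R reacted = 0.511 × 762.9 = 389.8 mol; ν_R = −1, so ξ = 389.8/1 = 389.8 mol.
Outlet amounts (n = n₀ + ν ξ):
  R: 762.9 − 1(389.8) = 373.1
  U: 2396 − 1(389.8) = 2006
  P: 0 + 1(389.8) = 389.8
  Q: 0 + 1(389.8) = 389.8
Total out = 3159 mol; y_P = 389.8 / 3159 = 0.1234.

0.123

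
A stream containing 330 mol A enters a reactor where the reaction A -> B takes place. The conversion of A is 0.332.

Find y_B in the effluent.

0.332

A reacted = 0.332 × 330 = 109.6 mol; ν_A = −1, so ξ = 109.6/1 = 109.6 mol.
Outlet amounts (n = n₀ + ν ξ):
  A: 330 − 1(109.6) = 220.4
  B: 0 + 1(109.6) = 109.6
Total out = 330 mol; y_B = 109.6 / 330 = 0.332.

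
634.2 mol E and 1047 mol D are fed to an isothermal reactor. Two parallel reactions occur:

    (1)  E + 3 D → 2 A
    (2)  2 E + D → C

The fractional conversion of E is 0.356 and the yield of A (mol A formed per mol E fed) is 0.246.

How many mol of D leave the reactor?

Yield of A: 2ξ₁ / 634.2 = 0.246 → ξ₁ = 78.01 mol.
Conversion of E: 1ξ₁ + 2ξ₂ = 0.356 × 634.2 = 225.8 → ξ₂ = 73.88 mol.
Outlet amounts (n = n₀ + Σ ν·ξ):
  E: 634.2 − 1(78.01) − 2(73.88) = 408.4
  D: 1047 − 3(78.01) − 1(73.88) = 739.1
  A: 0 + 2(78.01) = 156
  C: 0 + 1(73.88) = 73.88

739 mol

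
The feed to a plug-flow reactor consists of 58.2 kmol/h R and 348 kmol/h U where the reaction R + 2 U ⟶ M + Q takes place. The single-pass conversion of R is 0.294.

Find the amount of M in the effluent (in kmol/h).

R reacted = 0.294 × 58.2 = 17.11 kmol/h; ν_R = −1, so ξ = 17.11/1 = 17.11 kmol/h.
Outlet amounts (n = n₀ + ν ξ):
  R: 58.2 − 1(17.11) = 41.09
  U: 348 − 2(17.11) = 313.8
  M: 0 + 1(17.11) = 17.11
  Q: 0 + 1(17.11) = 17.11

17.1 kmol/h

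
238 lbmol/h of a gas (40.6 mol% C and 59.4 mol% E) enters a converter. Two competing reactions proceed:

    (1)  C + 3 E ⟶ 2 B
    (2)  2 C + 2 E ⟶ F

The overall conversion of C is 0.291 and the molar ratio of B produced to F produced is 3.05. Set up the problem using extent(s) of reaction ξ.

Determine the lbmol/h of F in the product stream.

7.98 lbmol/h

Conversion of C: C consumed = 0.291 × 96.63 = 28.12 lbmol/h = 1ξ₁ + 2ξ₂.
Selectivity: 2ξ₁ / (1ξ₂) = 3.05 → ξ₁ = 1.525 ξ₂.
Substitute: (1·1.525 + 2) ξ₂ = 28.12 → ξ₂ = 7.977 lbmol/h, ξ₁ = 12.16 lbmol/h.
Outlet amounts (n = n₀ + Σ ν·ξ):
  C: 96.63 − 1(12.16) − 2(7.977) = 68.51
  E: 141.4 − 3(12.16) − 2(7.977) = 88.92
  B: 0 + 2(12.16) = 24.33
  F: 0 + 1(7.977) = 7.977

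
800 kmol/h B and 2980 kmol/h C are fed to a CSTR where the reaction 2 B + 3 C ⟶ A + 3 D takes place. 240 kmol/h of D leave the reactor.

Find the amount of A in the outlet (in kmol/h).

For D: n = n₀ + 3ξ → 240 = 0 + 3ξ, giving ξ = 80 kmol/h.
Outlet amounts (n = n₀ + ν ξ):
  B: 800 − 2(80) = 640
  C: 2980 − 3(80) = 2740
  A: 0 + 1(80) = 80
  D: 0 + 3(80) = 240

80 kmol/h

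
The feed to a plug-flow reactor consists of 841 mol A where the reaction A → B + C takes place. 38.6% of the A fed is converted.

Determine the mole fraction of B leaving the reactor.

0.278

A reacted = 0.386 × 841 = 324.6 mol; ν_A = −1, so ξ = 324.6/1 = 324.6 mol.
Outlet amounts (n = n₀ + ν ξ):
  A: 841 − 1(324.6) = 516.4
  B: 0 + 1(324.6) = 324.6
  C: 0 + 1(324.6) = 324.6
Total out = 1166 mol; y_B = 324.6 / 1166 = 0.2785.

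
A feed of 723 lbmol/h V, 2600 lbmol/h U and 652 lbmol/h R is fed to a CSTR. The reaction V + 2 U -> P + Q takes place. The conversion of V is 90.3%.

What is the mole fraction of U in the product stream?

0.39

V reacted = 0.903 × 723 = 652.9 lbmol/h; ν_V = −1, so ξ = 652.9/1 = 652.9 lbmol/h.
Outlet amounts (n = n₀ + ν ξ):
  V: 723 − 1(652.9) = 70.13
  U: 2600 − 2(652.9) = 1294
  P: 0 + 1(652.9) = 652.9
  Q: 0 + 1(652.9) = 652.9
  R: 652 (inert)
Total out = 3322 lbmol/h; y_U = 1294 / 3322 = 0.3896.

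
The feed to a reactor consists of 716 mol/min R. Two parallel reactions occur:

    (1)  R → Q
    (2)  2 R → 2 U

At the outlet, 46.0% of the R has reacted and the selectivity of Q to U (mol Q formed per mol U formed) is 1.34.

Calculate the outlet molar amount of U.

141 mol/min

Conversion of R: R consumed = 0.46 × 716 = 329.4 mol/min = 1ξ₁ + 2ξ₂.
Selectivity: 1ξ₁ / (2ξ₂) = 1.34 → ξ₁ = 2.68 ξ₂.
Substitute: (1·2.68 + 2) ξ₂ = 329.4 → ξ₂ = 70.38 mol/min, ξ₁ = 188.6 mol/min.
Outlet amounts (n = n₀ + Σ ν·ξ):
  R: 716 − 1(188.6) − 2(70.38) = 386.6
  Q: 0 + 1(188.6) = 188.6
  U: 0 + 2(70.38) = 140.8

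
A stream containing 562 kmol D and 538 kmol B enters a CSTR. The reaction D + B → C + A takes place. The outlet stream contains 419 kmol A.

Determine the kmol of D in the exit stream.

143 kmol

For A: n = n₀ + 1ξ → 419 = 0 + 1ξ, giving ξ = 419 kmol.
Outlet amounts (n = n₀ + ν ξ):
  D: 562 − 1(419) = 143
  B: 538 − 1(419) = 119
  C: 0 + 1(419) = 419
  A: 0 + 1(419) = 419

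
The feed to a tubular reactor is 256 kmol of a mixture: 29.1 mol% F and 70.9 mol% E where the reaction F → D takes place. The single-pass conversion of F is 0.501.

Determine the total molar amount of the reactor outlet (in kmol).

F reacted = 0.501 × 74.5 = 37.32 kmol; ν_F = −1, so ξ = 37.32/1 = 37.32 kmol.
Outlet amounts (n = n₀ + ν ξ):
  F: 74.5 − 1(37.32) = 37.17
  D: 0 + 1(37.32) = 37.32
  E: 181.5 (inert)
Total out = 37.17 + 37.32 + 181.5 = 256 kmol.

256 kmol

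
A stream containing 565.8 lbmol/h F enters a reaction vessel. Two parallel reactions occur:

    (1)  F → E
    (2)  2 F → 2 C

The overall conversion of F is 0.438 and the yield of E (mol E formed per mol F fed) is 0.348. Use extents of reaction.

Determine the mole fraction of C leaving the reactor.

Yield of E: 1ξ₁ / 565.8 = 0.348 → ξ₁ = 196.9 lbmol/h.
Conversion of F: 1ξ₁ + 2ξ₂ = 0.438 × 565.8 = 247.8 → ξ₂ = 25.46 lbmol/h.
Outlet amounts (n = n₀ + Σ ν·ξ):
  F: 565.8 − 1(196.9) − 2(25.46) = 318
  E: 0 + 1(196.9) = 196.9
  C: 0 + 2(25.46) = 50.92
Total out = 565.8 lbmol/h; y_C = 50.92 / 565.8 = 0.09.

0.09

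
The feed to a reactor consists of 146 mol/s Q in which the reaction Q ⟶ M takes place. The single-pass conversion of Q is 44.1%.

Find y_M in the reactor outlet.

Q reacted = 0.441 × 146 = 64.39 mol/s; ν_Q = −1, so ξ = 64.39/1 = 64.39 mol/s.
Outlet amounts (n = n₀ + ν ξ):
  Q: 146 − 1(64.39) = 81.61
  M: 0 + 1(64.39) = 64.39
Total out = 146 mol/s; y_M = 64.39 / 146 = 0.441.

0.441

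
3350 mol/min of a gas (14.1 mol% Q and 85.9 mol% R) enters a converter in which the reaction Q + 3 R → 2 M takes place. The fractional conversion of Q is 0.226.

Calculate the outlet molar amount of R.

Q reacted = 0.226 × 472.4 = 106.8 mol/min; ν_Q = −1, so ξ = 106.8/1 = 106.8 mol/min.
Outlet amounts (n = n₀ + ν ξ):
  Q: 472.4 − 1(106.8) = 365.6
  R: 2878 − 3(106.8) = 2557
  M: 0 + 2(106.8) = 213.5

2560 mol/min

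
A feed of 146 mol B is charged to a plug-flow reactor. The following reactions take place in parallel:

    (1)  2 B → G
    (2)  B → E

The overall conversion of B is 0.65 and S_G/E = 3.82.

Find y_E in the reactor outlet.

0.106

Conversion of B: B consumed = 0.65 × 146 = 94.9 mol = 2ξ₁ + 1ξ₂.
Selectivity: 1ξ₁ / (1ξ₂) = 3.82 → ξ₁ = 3.82 ξ₂.
Substitute: (2·3.82 + 1) ξ₂ = 94.9 → ξ₂ = 10.98 mol, ξ₁ = 41.96 mol.
Outlet amounts (n = n₀ + Σ ν·ξ):
  B: 146 − 2(41.96) − 1(10.98) = 51.1
  G: 0 + 1(41.96) = 41.96
  E: 0 + 1(10.98) = 10.98
Total out = 104 mol; y_E = 10.98 / 104 = 0.1056.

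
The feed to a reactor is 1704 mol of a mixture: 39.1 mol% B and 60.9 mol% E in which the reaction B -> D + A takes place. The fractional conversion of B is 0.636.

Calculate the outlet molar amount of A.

B reacted = 0.636 × 666.3 = 423.7 mol; ν_B = −1, so ξ = 423.7/1 = 423.7 mol.
Outlet amounts (n = n₀ + ν ξ):
  B: 666.3 − 1(423.7) = 242.5
  D: 0 + 1(423.7) = 423.7
  A: 0 + 1(423.7) = 423.7
  E: 1038 (inert)

424 mol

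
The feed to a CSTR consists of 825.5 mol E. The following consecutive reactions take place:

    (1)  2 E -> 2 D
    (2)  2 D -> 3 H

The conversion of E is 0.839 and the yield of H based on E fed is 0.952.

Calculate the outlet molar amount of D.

169 mol

Conversion of E: E consumed = 2ξ₁ = 0.839 × 825.5 → ξ₁ = 346.3 mol.
Yield of H: 3ξ₂ / 825.5 = 0.952 → ξ₂ = 262 mol.
Outlet amounts (n = n₀ + Σ ν·ξ):
  E: 825.5 − 2(346.3) = 132.9
  D: 0 + 2(346.3) − 2(262) = 168.7
  H: 0 + 3(262) = 785.9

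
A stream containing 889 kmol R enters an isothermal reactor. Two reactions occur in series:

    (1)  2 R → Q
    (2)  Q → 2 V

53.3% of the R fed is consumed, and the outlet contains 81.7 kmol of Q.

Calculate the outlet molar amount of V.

Conversion of R: R consumed = 2ξ₁ = 0.533 × 889 → ξ₁ = 236.9 kmol.
Q balance: n_Q = 0 + 1ξ₁ − 1ξ₂ = 81.7 → ξ₂ = (1·236.9 − 81.7)/1 = 155.2 kmol.
Outlet amounts (n = n₀ + Σ ν·ξ):
  R: 889 − 2(236.9) = 415.2
  Q: 0 + 1(236.9) − 1(155.2) = 81.7
  V: 0 + 2(155.2) = 310.4

310 kmol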